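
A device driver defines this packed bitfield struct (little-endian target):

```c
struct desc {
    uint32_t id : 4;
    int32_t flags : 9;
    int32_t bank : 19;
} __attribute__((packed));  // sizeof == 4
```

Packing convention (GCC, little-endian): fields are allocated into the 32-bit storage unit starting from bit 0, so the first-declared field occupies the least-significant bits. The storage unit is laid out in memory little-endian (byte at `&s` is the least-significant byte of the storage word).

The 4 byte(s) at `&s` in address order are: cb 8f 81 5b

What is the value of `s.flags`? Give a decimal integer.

252

[0]=0xcb [1]=0x8f [2]=0x81 [3]=0x5b (little-endian) → word 0x5b818fcb
id [0+:4] = (word>>0) & 0xf = 11
flags [4+:9] = (word>>4) & 0x1ff = 252  ←
bank [13+:19] = (word>>13) & 0x7ffff = 187404
flags signed 9b, MSB=0: value = 252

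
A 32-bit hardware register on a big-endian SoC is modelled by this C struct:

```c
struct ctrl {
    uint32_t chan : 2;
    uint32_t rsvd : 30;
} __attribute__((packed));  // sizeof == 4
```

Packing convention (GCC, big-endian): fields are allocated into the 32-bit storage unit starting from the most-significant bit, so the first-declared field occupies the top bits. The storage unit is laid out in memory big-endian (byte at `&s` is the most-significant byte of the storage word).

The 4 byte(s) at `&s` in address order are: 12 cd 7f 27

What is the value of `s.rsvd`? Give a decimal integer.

[0]=0x12 [1]=0xcd [2]=0x7f [3]=0x27 (big-endian) → word 0x12cd7f27
chan:2 @ bit 30 → (0x12cd7f27>>30)&0x3 = 0x0
rsvd:30 @ bit 0 → (0x12cd7f27>>0)&0x3fffffff = 0x12cd7f27  ←

315457319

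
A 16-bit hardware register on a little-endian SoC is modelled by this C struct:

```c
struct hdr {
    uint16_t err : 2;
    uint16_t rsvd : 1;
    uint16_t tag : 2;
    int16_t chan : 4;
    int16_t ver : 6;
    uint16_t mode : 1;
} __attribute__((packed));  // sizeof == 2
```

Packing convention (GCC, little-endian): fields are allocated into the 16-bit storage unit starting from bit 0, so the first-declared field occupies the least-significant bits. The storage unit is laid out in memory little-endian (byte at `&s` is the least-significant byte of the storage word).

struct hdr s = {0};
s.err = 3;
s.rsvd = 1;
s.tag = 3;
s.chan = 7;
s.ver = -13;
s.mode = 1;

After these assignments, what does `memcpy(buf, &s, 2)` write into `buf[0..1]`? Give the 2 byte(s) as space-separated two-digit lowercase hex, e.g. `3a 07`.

[0+:2] err=3 & 0x3 = 0x3; word=0x0003
[2+:1] rsvd=1 & 0x1 = 0x1; word=0x0007
[3+:2] tag=3 & 0x3 = 0x3; word=0x001f
[5+:4] chan=7 & 0xf = 0x7; word=0x00ff
[9+:6] ver=-13 & 0x3f = 0x33; word=0x66ff
[15+:1] mode=1 & 0x1 = 0x1; word=0xe6ff
word = 0xe6ff → little-endian bytes:
  [0]=0xff  [1]=0xe6

ff e6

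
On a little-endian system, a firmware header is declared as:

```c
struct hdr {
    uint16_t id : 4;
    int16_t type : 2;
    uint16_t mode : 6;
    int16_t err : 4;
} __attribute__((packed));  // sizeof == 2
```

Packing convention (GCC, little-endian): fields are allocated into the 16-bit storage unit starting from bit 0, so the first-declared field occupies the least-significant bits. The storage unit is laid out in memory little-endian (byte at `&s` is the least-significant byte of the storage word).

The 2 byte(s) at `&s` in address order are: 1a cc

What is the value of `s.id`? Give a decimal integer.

[0]=0x1a [1]=0xcc (little-endian) → word 0xcc1a
id:4 @ bit 0 → (0xcc1a>>0)&0xf = 0xa  ←
type:2 @ bit 4 → (0xcc1a>>4)&0x3 = 0x1
mode:6 @ bit 6 → (0xcc1a>>6)&0x3f = 0x30
err:4 @ bit 12 → (0xcc1a>>12)&0xf = 0xc

10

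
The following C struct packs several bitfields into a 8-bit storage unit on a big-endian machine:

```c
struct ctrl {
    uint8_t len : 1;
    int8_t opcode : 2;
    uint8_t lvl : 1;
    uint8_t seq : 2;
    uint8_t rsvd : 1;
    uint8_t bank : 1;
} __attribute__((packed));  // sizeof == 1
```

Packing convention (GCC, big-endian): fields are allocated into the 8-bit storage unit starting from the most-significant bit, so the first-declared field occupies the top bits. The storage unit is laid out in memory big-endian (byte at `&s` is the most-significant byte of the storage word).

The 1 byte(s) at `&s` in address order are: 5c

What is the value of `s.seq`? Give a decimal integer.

3

[0]=0x5c (big-endian) → word 0x5c
len [7+:1] = (word>>7) & 0x1 = 0
opcode [5+:2] = (word>>5) & 0x3 = 2
lvl [4+:1] = (word>>4) & 0x1 = 1
seq [2+:2] = (word>>2) & 0x3 = 3  ←
rsvd [1+:1] = (word>>1) & 0x1 = 0
bank [0+:1] = (word>>0) & 0x1 = 0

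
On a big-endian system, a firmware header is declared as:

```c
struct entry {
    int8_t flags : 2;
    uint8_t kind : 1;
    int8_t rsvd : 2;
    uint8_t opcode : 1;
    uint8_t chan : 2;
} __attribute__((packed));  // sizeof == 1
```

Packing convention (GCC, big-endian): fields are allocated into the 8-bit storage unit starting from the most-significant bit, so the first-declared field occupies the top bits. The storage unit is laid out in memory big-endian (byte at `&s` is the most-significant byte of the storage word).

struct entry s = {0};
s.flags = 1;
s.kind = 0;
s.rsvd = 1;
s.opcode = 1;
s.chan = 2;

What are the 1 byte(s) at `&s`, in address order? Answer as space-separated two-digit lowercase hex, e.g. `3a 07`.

4e

[6+:2] flags=1 & 0x3 = 0x1; word=0x40
[5+:1] kind=0 & 0x1 = 0x0; word=0x40
[3+:2] rsvd=1 & 0x3 = 0x1; word=0x48
[2+:1] opcode=1 & 0x1 = 0x1; word=0x4c
[0+:2] chan=2 & 0x3 = 0x2; word=0x4e
word = 0x4e → big-endian bytes:
  [0]=0x4e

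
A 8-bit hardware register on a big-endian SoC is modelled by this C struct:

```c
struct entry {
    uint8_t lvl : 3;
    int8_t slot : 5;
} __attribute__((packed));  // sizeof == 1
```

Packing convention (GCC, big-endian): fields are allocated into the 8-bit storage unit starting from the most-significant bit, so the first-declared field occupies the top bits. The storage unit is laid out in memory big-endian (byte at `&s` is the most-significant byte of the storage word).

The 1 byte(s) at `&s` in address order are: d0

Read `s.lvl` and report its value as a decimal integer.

6

[0]=0xd0 (big-endian) → word 0xd0
lvl:3 @ bit 5 → (0xd0>>5)&0x7 = 0x6  ←
slot:5 @ bit 0 → (0xd0>>0)&0x1f = 0x10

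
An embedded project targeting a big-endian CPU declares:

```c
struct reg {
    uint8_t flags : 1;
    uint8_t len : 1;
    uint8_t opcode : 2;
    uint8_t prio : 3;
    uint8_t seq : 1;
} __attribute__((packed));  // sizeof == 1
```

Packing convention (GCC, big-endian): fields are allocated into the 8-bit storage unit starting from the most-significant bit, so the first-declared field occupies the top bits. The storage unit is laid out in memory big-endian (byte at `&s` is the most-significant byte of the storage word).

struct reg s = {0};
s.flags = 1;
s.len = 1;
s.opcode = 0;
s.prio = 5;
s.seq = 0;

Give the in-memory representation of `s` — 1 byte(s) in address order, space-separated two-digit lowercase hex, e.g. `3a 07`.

flags:1 = 1 → 0x1 << 7 → word 0x80
len:1 = 1 → 0x1 << 6 → word 0xc0
opcode:2 = 0 → 0x0 << 4 → word 0xc0
prio:3 = 5 → 0x5 << 1 → word 0xca
seq:1 = 0 → 0x0 << 0 → word 0xca
word = 0xca → big-endian bytes:
  [0]=0xca

ca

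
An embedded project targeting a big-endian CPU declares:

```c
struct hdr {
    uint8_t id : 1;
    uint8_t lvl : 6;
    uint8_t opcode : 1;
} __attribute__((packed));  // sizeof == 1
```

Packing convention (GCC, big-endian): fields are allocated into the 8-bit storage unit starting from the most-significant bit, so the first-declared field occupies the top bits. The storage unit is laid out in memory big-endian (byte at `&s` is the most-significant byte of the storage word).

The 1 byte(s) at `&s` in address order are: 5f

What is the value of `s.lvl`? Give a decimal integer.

[0]=0x5f (big-endian) → word 0x5f
id [7+:1] = (word>>7) & 0x1 = 0
lvl [1+:6] = (word>>1) & 0x3f = 47  ←
opcode [0+:1] = (word>>0) & 0x1 = 1

47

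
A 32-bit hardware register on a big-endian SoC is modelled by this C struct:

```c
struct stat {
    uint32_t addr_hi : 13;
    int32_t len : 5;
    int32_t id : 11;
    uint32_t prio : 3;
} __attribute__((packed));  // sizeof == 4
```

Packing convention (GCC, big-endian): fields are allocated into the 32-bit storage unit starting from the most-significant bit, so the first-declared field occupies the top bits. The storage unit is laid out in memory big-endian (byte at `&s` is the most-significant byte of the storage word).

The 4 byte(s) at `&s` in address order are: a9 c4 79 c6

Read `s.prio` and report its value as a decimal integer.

[0]=0xa9 [1]=0xc4 [2]=0x79 [3]=0xc6 (big-endian) → word 0xa9c479c6
addr_hi [19+:13] = (word>>19) & 0x1fff = 5432
len [14+:5] = (word>>14) & 0x1f = 17
id [3+:11] = (word>>3) & 0x7ff = 1848
prio [0+:3] = (word>>0) & 0x7 = 6  ←

6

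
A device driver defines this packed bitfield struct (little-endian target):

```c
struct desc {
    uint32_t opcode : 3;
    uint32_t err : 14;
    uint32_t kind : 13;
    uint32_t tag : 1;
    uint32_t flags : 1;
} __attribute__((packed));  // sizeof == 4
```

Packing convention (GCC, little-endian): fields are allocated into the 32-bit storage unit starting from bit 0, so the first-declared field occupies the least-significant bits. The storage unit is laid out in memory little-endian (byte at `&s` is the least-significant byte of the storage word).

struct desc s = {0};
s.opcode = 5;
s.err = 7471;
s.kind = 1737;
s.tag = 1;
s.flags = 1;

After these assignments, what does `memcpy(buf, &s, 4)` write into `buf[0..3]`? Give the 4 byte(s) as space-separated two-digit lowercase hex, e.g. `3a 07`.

7d e9 92 cd

opcode:3 = 5 → 0x5 << 0 → word 0x00000005
err:14 = 7471 → 0x1d2f << 3 → word 0x0000e97d
kind:13 = 1737 → 0x6c9 << 17 → word 0x0d92e97d
tag:1 = 1 → 0x1 << 30 → word 0x4d92e97d
flags:1 = 1 → 0x1 << 31 → word 0xcd92e97d
word = 0xcd92e97d → little-endian bytes:
  [0]=0x7d  [1]=0xe9  [2]=0x92  [3]=0xcd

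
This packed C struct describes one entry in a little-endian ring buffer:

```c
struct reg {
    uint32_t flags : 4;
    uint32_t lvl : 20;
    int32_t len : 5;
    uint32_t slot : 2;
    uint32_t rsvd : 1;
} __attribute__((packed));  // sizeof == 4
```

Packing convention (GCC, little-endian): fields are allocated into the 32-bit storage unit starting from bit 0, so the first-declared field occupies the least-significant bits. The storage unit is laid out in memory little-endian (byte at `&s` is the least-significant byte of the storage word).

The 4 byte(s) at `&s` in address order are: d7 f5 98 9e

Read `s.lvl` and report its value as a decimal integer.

[0]=0xd7 [1]=0xf5 [2]=0x98 [3]=0x9e (little-endian) → word 0x9e98f5d7
flags:4 @ bit 0 → (0x9e98f5d7>>0)&0xf = 0x7
lvl:20 @ bit 4 → (0x9e98f5d7>>4)&0xfffff = 0x98f5d  ←
len:5 @ bit 24 → (0x9e98f5d7>>24)&0x1f = 0x1e
slot:2 @ bit 29 → (0x9e98f5d7>>29)&0x3 = 0x0
rsvd:1 @ bit 31 → (0x9e98f5d7>>31)&0x1 = 0x1

626525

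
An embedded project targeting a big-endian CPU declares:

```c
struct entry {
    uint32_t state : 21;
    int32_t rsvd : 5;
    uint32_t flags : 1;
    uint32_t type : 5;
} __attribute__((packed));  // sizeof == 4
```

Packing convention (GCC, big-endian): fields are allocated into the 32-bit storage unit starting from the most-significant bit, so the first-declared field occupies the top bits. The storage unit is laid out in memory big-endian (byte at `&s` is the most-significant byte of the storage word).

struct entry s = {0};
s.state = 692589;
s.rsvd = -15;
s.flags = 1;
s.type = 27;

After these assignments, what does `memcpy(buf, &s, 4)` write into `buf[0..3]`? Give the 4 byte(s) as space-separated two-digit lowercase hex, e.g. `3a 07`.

54 8b 6c 7b

[11+:21] state=692589 & 0x1fffff = 0xa916d; word=0x548b6800
[6+:5] rsvd=-15 & 0x1f = 0x11; word=0x548b6c40
[5+:1] flags=1 & 0x1 = 0x1; word=0x548b6c60
[0+:5] type=27 & 0x1f = 0x1b; word=0x548b6c7b
word = 0x548b6c7b → big-endian bytes:
  [0]=0x54  [1]=0x8b  [2]=0x6c  [3]=0x7b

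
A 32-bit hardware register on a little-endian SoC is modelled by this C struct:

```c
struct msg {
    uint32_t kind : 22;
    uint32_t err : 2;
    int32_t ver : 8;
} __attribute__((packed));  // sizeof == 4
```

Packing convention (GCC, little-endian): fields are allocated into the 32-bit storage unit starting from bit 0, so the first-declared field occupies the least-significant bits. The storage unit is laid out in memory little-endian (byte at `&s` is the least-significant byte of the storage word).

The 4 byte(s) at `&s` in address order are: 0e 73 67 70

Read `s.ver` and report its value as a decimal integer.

112

[0]=0x0e [1]=0x73 [2]=0x67 [3]=0x70 (little-endian) → word 0x7067730e
kind [0+:22] = (word>>0) & 0x3fffff = 2585358
err [22+:2] = (word>>22) & 0x3 = 1
ver [24+:8] = (word>>24) & 0xff = 112  ←
ver signed 8b, MSB=0: value = 112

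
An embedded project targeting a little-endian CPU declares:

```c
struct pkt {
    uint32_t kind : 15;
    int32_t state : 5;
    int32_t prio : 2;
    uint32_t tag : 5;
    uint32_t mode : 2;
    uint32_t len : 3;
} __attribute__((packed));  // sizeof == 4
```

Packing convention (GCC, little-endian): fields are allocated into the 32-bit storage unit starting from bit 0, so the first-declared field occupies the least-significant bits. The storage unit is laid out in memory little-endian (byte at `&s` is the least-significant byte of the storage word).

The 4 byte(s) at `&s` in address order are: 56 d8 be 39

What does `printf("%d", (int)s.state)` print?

[0]=0x56 [1]=0xd8 [2]=0xbe [3]=0x39 (little-endian) → word 0x39bed856
kind [0+:15] = (word>>0) & 0x7fff = 22614
state [15+:5] = (word>>15) & 0x1f = 29  ←
prio [20+:2] = (word>>20) & 0x3 = 3
tag [22+:5] = (word>>22) & 0x1f = 6
mode [27+:2] = (word>>27) & 0x3 = 3
len [29+:3] = (word>>29) & 0x7 = 1
state signed 5b, MSB=1: 29 - 32 = -3

-3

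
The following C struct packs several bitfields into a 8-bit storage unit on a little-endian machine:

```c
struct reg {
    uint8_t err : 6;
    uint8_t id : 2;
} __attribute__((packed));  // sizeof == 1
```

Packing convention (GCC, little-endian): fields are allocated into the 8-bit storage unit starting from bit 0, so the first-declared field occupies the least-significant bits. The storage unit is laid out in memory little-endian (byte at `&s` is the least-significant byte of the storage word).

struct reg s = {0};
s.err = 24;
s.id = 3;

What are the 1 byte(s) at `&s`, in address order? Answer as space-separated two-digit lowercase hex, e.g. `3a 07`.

[0+:6] err=24 & 0x3f = 0x18; word=0x18
[6+:2] id=3 & 0x3 = 0x3; word=0xd8
word = 0xd8 → little-endian bytes:
  [0]=0xd8

d8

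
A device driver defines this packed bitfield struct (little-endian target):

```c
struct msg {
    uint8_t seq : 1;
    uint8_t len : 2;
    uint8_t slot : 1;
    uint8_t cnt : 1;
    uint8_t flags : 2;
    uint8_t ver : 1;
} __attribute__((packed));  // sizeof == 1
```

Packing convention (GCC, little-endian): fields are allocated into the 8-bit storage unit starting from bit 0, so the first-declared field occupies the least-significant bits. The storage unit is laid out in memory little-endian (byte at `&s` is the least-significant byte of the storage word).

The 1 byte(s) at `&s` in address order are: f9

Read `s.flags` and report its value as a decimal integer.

3

[0]=0xf9 (little-endian) → word 0xf9
seq:1 @ bit 0 → (0xf9>>0)&0x1 = 0x1
len:2 @ bit 1 → (0xf9>>1)&0x3 = 0x0
slot:1 @ bit 3 → (0xf9>>3)&0x1 = 0x1
cnt:1 @ bit 4 → (0xf9>>4)&0x1 = 0x1
flags:2 @ bit 5 → (0xf9>>5)&0x3 = 0x3  ←
ver:1 @ bit 7 → (0xf9>>7)&0x1 = 0x1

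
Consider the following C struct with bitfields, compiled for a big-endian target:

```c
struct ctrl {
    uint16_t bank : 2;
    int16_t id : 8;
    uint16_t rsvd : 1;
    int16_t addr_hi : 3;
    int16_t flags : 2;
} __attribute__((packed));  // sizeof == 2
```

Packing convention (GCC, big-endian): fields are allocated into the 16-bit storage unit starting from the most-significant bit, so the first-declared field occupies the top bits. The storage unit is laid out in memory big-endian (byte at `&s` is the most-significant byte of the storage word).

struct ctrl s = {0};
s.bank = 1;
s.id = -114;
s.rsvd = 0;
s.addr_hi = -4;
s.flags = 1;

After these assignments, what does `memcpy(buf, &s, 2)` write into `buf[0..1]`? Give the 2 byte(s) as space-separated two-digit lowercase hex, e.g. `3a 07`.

63 91

bank (2b) val=1 bits=0x1 at bit 14: 0x4000
id (8b) val=-114 bits=0x8e at bit 6: 0x6380
rsvd (1b) val=0 bits=0x0 at bit 5: 0x6380
addr_hi (3b) val=-4 bits=0x4 at bit 2: 0x6390
flags (2b) val=1 bits=0x1 at bit 0: 0x6391
word = 0x6391 → big-endian bytes:
  [0]=0x63  [1]=0x91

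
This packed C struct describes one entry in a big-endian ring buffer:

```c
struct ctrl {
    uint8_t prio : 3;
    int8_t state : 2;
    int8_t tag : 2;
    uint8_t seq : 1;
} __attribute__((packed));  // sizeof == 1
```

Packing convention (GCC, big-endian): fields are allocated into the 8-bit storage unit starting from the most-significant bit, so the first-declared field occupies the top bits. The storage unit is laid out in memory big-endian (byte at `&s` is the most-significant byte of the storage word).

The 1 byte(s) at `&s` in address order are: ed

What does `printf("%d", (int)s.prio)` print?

[0]=0xed (big-endian) → word 0xed
prio:3 @ bit 5 → (0xed>>5)&0x7 = 0x7  ←
state:2 @ bit 3 → (0xed>>3)&0x3 = 0x1
tag:2 @ bit 1 → (0xed>>1)&0x3 = 0x2
seq:1 @ bit 0 → (0xed>>0)&0x1 = 0x1

7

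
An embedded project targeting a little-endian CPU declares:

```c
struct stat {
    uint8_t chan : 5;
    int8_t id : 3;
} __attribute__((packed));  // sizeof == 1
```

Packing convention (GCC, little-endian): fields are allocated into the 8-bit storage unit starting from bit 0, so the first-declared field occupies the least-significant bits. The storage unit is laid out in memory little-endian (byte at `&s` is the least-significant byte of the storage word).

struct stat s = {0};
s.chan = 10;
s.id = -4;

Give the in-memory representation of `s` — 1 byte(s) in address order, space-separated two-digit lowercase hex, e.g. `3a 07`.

chan (5b) val=10 bits=0xa at bit 0: 0x0a
id (3b) val=-4 bits=0x4 at bit 5: 0x8a
word = 0x8a → little-endian bytes:
  [0]=0x8a

8a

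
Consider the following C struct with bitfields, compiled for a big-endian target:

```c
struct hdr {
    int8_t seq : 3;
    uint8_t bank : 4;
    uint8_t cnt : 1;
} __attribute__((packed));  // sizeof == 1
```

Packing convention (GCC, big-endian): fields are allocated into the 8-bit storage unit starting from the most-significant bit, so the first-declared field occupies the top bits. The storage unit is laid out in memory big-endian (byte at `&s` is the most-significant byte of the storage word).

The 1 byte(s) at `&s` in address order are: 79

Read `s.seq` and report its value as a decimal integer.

3

[0]=0x79 (big-endian) → word 0x79
seq [5+:3] = (word>>5) & 0x7 = 3  ←
bank [1+:4] = (word>>1) & 0xf = 12
cnt [0+:1] = (word>>0) & 0x1 = 1
seq signed 3b, MSB=0: value = 3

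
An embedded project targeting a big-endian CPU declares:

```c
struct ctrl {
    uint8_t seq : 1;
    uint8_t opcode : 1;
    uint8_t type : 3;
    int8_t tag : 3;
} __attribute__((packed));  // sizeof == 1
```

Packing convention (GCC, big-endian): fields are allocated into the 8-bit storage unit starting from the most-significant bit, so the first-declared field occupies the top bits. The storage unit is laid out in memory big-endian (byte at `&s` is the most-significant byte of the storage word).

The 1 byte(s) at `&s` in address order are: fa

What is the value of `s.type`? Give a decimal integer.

[0]=0xfa (big-endian) → word 0xfa
seq:1 @ bit 7 → (0xfa>>7)&0x1 = 0x1
opcode:1 @ bit 6 → (0xfa>>6)&0x1 = 0x1
type:3 @ bit 3 → (0xfa>>3)&0x7 = 0x7  ←
tag:3 @ bit 0 → (0xfa>>0)&0x7 = 0x2

7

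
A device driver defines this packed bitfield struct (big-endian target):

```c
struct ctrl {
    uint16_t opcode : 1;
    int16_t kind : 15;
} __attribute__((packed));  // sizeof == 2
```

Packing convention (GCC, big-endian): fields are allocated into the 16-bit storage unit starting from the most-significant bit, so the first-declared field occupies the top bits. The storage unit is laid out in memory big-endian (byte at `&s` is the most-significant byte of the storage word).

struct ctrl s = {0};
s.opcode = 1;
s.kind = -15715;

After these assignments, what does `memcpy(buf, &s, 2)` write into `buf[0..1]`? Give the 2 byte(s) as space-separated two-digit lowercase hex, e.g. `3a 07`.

opcode (1b) val=1 bits=0x1 at bit 15: 0x8000
kind (15b) val=-15715 bits=0x429d at bit 0: 0xc29d
word = 0xc29d → big-endian bytes:
  [0]=0xc2  [1]=0x9d

c2 9d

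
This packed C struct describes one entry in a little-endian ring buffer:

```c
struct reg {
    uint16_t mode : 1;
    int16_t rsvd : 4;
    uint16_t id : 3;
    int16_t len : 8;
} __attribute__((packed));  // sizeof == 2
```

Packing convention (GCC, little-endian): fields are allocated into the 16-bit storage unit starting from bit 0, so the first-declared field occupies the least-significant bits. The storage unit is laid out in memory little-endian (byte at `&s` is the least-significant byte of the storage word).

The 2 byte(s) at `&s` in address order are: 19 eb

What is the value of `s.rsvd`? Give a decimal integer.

-4

[0]=0x19 [1]=0xeb (little-endian) → word 0xeb19
mode:1 @ bit 0 → (0xeb19>>0)&0x1 = 0x1
rsvd:4 @ bit 1 → (0xeb19>>1)&0xf = 0xc  ←
id:3 @ bit 5 → (0xeb19>>5)&0x7 = 0x0
len:8 @ bit 8 → (0xeb19>>8)&0xff = 0xeb
rsvd signed 4b, MSB=1: 12 - 16 = -4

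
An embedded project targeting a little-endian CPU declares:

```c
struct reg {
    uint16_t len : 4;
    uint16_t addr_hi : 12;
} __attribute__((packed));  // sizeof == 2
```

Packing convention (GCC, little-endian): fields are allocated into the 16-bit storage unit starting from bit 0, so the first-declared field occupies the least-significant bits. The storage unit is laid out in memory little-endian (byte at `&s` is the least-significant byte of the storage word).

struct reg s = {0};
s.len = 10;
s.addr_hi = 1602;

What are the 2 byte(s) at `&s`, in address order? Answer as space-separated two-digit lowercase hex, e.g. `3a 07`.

len:4 = 10 → 0xa << 0 → word 0x000a
addr_hi:12 = 1602 → 0x642 << 4 → word 0x642a
word = 0x642a → little-endian bytes:
  [0]=0x2a  [1]=0x64

2a 64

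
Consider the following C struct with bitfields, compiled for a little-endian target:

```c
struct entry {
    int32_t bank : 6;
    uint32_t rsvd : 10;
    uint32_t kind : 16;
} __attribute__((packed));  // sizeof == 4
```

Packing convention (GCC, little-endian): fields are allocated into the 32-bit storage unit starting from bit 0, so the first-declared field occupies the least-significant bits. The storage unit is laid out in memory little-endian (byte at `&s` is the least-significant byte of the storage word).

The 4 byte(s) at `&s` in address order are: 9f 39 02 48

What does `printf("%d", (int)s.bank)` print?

31

[0]=0x9f [1]=0x39 [2]=0x02 [3]=0x48 (little-endian) → word 0x4802399f
bank [0+:6] = (word>>0) & 0x3f = 31  ←
rsvd [6+:10] = (word>>6) & 0x3ff = 230
kind [16+:16] = (word>>16) & 0xffff = 18434
bank signed 6b, MSB=0: value = 31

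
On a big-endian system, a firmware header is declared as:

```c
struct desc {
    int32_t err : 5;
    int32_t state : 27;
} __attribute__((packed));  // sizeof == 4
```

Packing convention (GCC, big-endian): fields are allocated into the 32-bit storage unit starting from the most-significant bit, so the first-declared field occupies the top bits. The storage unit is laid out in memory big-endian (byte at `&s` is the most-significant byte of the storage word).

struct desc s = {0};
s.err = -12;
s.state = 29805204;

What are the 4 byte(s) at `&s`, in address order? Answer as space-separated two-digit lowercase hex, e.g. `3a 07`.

a1 c6 ca 94

[27+:5] err=-12 & 0x1f = 0x14; word=0xa0000000
[0+:27] state=29805204 & 0x7ffffff = 0x1c6ca94; word=0xa1c6ca94
word = 0xa1c6ca94 → big-endian bytes:
  [0]=0xa1  [1]=0xc6  [2]=0xca  [3]=0x94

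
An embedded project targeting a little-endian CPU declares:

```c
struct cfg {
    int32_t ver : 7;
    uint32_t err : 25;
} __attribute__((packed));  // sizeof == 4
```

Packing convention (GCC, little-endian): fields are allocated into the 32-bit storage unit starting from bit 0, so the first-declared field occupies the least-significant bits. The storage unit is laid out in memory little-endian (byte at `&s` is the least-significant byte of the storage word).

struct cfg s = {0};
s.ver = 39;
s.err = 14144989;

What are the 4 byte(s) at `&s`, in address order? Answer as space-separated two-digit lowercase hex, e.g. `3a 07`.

a7 ee ea 6b

ver (7b) val=39 bits=0x27 at bit 0: 0x00000027
err (25b) val=14144989 bits=0xd7d5dd at bit 7: 0x6beaeea7
word = 0x6beaeea7 → little-endian bytes:
  [0]=0xa7  [1]=0xee  [2]=0xea  [3]=0x6b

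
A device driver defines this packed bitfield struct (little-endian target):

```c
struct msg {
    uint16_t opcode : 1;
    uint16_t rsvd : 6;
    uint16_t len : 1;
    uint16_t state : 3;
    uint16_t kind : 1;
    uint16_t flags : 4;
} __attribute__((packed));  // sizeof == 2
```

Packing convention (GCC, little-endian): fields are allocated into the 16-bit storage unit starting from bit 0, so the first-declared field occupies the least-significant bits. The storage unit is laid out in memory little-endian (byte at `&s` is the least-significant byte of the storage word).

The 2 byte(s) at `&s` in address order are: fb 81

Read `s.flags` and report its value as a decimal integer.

[0]=0xfb [1]=0x81 (little-endian) → word 0x81fb
opcode [0+:1] = (word>>0) & 0x1 = 1
rsvd [1+:6] = (word>>1) & 0x3f = 61
len [7+:1] = (word>>7) & 0x1 = 1
state [8+:3] = (word>>8) & 0x7 = 1
kind [11+:1] = (word>>11) & 0x1 = 0
flags [12+:4] = (word>>12) & 0xf = 8  ←

8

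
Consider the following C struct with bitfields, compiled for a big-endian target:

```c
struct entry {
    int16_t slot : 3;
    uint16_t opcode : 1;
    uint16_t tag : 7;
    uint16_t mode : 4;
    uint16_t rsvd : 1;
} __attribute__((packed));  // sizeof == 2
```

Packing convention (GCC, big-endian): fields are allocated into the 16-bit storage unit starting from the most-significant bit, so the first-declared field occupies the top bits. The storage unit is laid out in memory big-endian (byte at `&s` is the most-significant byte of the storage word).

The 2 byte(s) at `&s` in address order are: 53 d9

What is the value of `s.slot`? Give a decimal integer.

[0]=0x53 [1]=0xd9 (big-endian) → word 0x53d9
slot:3 @ bit 13 → (0x53d9>>13)&0x7 = 0x2  ←
opcode:1 @ bit 12 → (0x53d9>>12)&0x1 = 0x1
tag:7 @ bit 5 → (0x53d9>>5)&0x7f = 0x1e
mode:4 @ bit 1 → (0x53d9>>1)&0xf = 0xc
rsvd:1 @ bit 0 → (0x53d9>>0)&0x1 = 0x1
slot signed 3b, MSB=0: value = 2

2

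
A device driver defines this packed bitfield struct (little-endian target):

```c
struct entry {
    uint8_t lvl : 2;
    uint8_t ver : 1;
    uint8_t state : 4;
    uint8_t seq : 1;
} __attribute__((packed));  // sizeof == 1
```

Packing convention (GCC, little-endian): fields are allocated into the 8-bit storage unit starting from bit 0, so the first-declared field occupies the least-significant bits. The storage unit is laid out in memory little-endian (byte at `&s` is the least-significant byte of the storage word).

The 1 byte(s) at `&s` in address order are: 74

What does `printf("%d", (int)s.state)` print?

[0]=0x74 (little-endian) → word 0x74
lvl [0+:2] = (word>>0) & 0x3 = 0
ver [2+:1] = (word>>2) & 0x1 = 1
state [3+:4] = (word>>3) & 0xf = 14  ←
seq [7+:1] = (word>>7) & 0x1 = 0

14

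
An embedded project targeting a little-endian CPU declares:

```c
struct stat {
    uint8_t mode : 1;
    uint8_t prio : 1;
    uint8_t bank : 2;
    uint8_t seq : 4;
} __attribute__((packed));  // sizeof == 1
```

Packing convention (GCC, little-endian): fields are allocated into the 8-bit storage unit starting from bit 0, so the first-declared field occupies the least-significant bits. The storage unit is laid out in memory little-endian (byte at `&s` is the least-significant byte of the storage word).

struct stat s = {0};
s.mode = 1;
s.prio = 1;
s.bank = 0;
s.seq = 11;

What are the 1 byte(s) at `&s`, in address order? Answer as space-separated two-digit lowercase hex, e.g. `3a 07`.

b3

[0+:1] mode=1 & 0x1 = 0x1; word=0x01
[1+:1] prio=1 & 0x1 = 0x1; word=0x03
[2+:2] bank=0 & 0x3 = 0x0; word=0x03
[4+:4] seq=11 & 0xf = 0xb; word=0xb3
word = 0xb3 → little-endian bytes:
  [0]=0xb3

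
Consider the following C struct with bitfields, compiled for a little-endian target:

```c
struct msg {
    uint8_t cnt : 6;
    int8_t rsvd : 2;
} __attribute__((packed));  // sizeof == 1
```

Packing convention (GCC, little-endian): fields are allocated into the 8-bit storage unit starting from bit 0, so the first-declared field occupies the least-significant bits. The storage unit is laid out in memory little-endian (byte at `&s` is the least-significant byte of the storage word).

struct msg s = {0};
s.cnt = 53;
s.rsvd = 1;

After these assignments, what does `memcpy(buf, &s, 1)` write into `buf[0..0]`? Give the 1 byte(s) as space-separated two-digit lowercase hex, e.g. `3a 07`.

cnt (6b) val=53 bits=0x35 at bit 0: 0x35
rsvd (2b) val=1 bits=0x1 at bit 6: 0x75
word = 0x75 → little-endian bytes:
  [0]=0x75

75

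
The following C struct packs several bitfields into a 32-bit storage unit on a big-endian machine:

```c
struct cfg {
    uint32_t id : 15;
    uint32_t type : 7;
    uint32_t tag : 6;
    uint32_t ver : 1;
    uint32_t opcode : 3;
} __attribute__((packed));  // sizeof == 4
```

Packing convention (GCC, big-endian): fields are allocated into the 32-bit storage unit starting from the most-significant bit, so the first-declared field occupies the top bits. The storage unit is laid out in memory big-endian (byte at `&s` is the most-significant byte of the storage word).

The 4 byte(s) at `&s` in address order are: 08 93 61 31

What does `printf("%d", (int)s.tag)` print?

[0]=0x08 [1]=0x93 [2]=0x61 [3]=0x31 (big-endian) → word 0x08936131
id:15 @ bit 17 → (0x08936131>>17)&0x7fff = 0x449
type:7 @ bit 10 → (0x08936131>>10)&0x7f = 0x58
tag:6 @ bit 4 → (0x08936131>>4)&0x3f = 0x13  ←
ver:1 @ bit 3 → (0x08936131>>3)&0x1 = 0x0
opcode:3 @ bit 0 → (0x08936131>>0)&0x7 = 0x1

19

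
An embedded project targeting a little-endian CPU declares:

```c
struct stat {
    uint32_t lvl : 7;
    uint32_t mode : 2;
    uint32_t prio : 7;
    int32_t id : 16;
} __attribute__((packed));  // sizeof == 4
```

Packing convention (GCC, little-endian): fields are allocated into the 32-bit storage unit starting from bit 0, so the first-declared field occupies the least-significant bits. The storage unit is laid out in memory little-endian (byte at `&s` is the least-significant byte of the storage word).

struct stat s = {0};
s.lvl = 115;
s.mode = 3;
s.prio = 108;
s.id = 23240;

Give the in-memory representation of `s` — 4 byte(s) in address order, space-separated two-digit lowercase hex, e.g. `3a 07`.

f3 d9 c8 5a

[0+:7] lvl=115 & 0x7f = 0x73; word=0x00000073
[7+:2] mode=3 & 0x3 = 0x3; word=0x000001f3
[9+:7] prio=108 & 0x7f = 0x6c; word=0x0000d9f3
[16+:16] id=23240 & 0xffff = 0x5ac8; word=0x5ac8d9f3
word = 0x5ac8d9f3 → little-endian bytes:
  [0]=0xf3  [1]=0xd9  [2]=0xc8  [3]=0x5a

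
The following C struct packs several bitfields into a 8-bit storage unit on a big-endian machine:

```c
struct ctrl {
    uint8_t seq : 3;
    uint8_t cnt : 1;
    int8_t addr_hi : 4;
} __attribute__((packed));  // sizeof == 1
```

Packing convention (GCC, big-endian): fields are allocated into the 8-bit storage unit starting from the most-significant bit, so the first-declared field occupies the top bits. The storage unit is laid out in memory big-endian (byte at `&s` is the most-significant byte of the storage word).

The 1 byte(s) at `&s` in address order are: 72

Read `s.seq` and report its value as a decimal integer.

[0]=0x72 (big-endian) → word 0x72
seq:3 @ bit 5 → (0x72>>5)&0x7 = 0x3  ←
cnt:1 @ bit 4 → (0x72>>4)&0x1 = 0x1
addr_hi:4 @ bit 0 → (0x72>>0)&0xf = 0x2

3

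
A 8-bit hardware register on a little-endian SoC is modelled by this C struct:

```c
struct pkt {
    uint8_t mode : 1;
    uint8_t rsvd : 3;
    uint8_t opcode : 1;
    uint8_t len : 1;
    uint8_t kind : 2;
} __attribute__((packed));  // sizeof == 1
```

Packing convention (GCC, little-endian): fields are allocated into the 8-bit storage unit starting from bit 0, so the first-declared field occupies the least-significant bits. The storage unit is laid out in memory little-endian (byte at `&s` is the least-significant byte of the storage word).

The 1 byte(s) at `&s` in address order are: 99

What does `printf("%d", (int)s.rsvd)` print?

4

[0]=0x99 (little-endian) → word 0x99
mode [0+:1] = (word>>0) & 0x1 = 1
rsvd [1+:3] = (word>>1) & 0x7 = 4  ←
opcode [4+:1] = (word>>4) & 0x1 = 1
len [5+:1] = (word>>5) & 0x1 = 0
kind [6+:2] = (word>>6) & 0x3 = 2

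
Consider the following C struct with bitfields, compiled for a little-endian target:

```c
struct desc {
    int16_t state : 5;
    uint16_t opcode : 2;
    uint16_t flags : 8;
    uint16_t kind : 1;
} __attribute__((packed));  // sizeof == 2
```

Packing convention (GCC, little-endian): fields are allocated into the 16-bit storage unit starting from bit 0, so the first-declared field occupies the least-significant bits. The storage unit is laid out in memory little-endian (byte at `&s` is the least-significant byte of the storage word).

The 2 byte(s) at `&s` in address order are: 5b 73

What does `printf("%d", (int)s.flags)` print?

230

[0]=0x5b [1]=0x73 (little-endian) → word 0x735b
state:5 @ bit 0 → (0x735b>>0)&0x1f = 0x1b
opcode:2 @ bit 5 → (0x735b>>5)&0x3 = 0x2
flags:8 @ bit 7 → (0x735b>>7)&0xff = 0xe6  ←
kind:1 @ bit 15 → (0x735b>>15)&0x1 = 0x0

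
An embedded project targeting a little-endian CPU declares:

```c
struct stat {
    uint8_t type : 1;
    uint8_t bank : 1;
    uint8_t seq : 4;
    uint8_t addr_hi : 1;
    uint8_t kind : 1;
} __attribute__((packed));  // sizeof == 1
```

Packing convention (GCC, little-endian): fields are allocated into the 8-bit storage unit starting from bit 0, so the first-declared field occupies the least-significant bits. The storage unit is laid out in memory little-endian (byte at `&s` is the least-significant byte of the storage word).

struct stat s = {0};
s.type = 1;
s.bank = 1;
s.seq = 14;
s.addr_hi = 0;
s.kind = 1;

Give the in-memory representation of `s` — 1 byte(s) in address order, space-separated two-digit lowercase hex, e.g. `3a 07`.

[0+:1] type=1 & 0x1 = 0x1; word=0x01
[1+:1] bank=1 & 0x1 = 0x1; word=0x03
[2+:4] seq=14 & 0xf = 0xe; word=0x3b
[6+:1] addr_hi=0 & 0x1 = 0x0; word=0x3b
[7+:1] kind=1 & 0x1 = 0x1; word=0xbb
word = 0xbb → little-endian bytes:
  [0]=0xbb

bb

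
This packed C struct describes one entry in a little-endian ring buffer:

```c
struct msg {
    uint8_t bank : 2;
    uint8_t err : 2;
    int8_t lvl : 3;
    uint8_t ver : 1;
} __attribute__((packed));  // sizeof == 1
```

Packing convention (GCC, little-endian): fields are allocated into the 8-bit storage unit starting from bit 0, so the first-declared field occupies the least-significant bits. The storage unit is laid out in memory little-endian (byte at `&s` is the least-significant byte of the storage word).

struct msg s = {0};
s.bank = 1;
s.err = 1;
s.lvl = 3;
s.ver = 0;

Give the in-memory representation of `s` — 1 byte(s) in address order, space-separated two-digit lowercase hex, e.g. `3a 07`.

35

bank (2b) val=1 bits=0x1 at bit 0: 0x01
err (2b) val=1 bits=0x1 at bit 2: 0x05
lvl (3b) val=3 bits=0x3 at bit 4: 0x35
ver (1b) val=0 bits=0x0 at bit 7: 0x35
word = 0x35 → little-endian bytes:
  [0]=0x35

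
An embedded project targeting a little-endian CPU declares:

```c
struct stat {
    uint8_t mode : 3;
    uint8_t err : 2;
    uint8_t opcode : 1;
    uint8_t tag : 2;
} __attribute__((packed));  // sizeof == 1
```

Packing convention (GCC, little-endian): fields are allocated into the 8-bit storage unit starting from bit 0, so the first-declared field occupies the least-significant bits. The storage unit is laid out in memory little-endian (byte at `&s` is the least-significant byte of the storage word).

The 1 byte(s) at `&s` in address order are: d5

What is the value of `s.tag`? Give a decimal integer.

3

[0]=0xd5 (little-endian) → word 0xd5
mode [0+:3] = (word>>0) & 0x7 = 5
err [3+:2] = (word>>3) & 0x3 = 2
opcode [5+:1] = (word>>5) & 0x1 = 0
tag [6+:2] = (word>>6) & 0x3 = 3  ←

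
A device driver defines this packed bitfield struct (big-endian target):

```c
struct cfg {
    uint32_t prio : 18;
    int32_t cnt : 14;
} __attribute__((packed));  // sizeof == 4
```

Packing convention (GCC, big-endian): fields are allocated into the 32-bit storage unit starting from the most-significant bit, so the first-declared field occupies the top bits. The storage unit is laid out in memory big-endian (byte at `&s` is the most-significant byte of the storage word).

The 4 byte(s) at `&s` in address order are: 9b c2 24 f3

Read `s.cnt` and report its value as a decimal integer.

-6925

[0]=0x9b [1]=0xc2 [2]=0x24 [3]=0xf3 (big-endian) → word 0x9bc224f3
prio:18 @ bit 14 → (0x9bc224f3>>14)&0x3ffff = 0x26f08
cnt:14 @ bit 0 → (0x9bc224f3>>0)&0x3fff = 0x24f3  ←
cnt signed 14b, MSB=1: 9459 - 16384 = -6925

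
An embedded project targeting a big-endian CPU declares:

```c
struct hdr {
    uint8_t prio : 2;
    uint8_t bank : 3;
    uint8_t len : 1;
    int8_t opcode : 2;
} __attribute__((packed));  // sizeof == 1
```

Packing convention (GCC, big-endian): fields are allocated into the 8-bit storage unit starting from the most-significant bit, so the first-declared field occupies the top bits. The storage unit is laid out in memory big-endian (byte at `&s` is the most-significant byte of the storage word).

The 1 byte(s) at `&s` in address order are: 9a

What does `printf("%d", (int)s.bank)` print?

3

[0]=0x9a (big-endian) → word 0x9a
prio [6+:2] = (word>>6) & 0x3 = 2
bank [3+:3] = (word>>3) & 0x7 = 3  ←
len [2+:1] = (word>>2) & 0x1 = 0
opcode [0+:2] = (word>>0) & 0x3 = 2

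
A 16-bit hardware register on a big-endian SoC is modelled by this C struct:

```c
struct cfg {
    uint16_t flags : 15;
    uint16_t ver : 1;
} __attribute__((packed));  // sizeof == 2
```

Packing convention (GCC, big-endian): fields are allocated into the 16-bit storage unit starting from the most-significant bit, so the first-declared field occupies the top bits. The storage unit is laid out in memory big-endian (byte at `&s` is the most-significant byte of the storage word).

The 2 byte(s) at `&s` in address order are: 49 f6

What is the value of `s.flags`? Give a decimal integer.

[0]=0x49 [1]=0xf6 (big-endian) → word 0x49f6
flags:15 @ bit 1 → (0x49f6>>1)&0x7fff = 0x24fb  ←
ver:1 @ bit 0 → (0x49f6>>0)&0x1 = 0x0

9467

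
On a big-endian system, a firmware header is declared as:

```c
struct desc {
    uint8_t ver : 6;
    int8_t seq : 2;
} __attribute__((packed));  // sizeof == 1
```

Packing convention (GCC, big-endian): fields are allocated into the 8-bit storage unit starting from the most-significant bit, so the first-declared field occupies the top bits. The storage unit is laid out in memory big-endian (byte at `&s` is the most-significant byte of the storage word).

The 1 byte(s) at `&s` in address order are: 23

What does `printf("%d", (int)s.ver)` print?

8

[0]=0x23 (big-endian) → word 0x23
ver [2+:6] = (word>>2) & 0x3f = 8  ←
seq [0+:2] = (word>>0) & 0x3 = 3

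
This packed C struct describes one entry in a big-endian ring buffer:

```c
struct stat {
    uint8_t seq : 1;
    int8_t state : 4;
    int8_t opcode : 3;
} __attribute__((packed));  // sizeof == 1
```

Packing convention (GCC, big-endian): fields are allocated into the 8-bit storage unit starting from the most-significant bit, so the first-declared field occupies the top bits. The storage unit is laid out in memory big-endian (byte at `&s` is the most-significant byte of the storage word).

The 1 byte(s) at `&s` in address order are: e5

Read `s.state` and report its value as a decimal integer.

[0]=0xe5 (big-endian) → word 0xe5
seq:1 @ bit 7 → (0xe5>>7)&0x1 = 0x1
state:4 @ bit 3 → (0xe5>>3)&0xf = 0xc  ←
opcode:3 @ bit 0 → (0xe5>>0)&0x7 = 0x5
state signed 4b, MSB=1: 12 - 16 = -4

-4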